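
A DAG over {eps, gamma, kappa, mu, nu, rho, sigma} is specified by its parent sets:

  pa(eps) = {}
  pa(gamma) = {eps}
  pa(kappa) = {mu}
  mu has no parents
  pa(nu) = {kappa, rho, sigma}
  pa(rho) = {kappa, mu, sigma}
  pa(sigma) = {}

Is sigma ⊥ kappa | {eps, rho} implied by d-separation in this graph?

6 paths connect sigma and kappa; each must be blocked for d-separation to hold:
Path 1: sigma → nu ← rho ← mu → kappa
  nu is a collider here and neither nu nor any of its descendants is conditioned on, so the collider stays closed — the path is blocked at nu.
Path 2: sigma → nu ← rho ← kappa
  nu is a collider here and neither nu nor any of its descendants is conditioned on, so the collider stays closed — the path is blocked at nu.
Path 3: sigma → nu ← kappa
  nu is a collider here and neither nu nor any of its descendants is conditioned on, so the collider stays closed — the path is blocked at nu.
Path 4: sigma → rho → nu ← kappa
  rho is a chain here and rho is conditioned on, so the path is blocked at rho.
Path 5: sigma → rho ← mu → kappa
  rho is a collider and rho is conditioned on, which opens it; mu is a fork and mu is not conditioned on — no node blocks this path, so it is active.
Path 6: sigma → rho ← kappa
  rho is a collider and rho is conditioned on, which opens it — no node blocks this path, so it is active.
Since the path sigma → rho ← mu → kappa is active, sigma and kappa are not d-separated given {eps, rho}.

No — sigma and kappa are not d-separated given {eps, rho}.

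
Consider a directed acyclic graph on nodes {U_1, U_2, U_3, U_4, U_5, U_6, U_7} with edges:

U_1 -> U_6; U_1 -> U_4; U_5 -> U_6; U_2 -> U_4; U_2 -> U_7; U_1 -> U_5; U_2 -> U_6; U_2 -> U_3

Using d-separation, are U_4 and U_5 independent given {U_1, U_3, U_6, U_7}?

Enumerating the 4 paths from U_4 to U_5 and testing each for blocking by {U_1, U_3, U_6, U_7}:
Path 1: U_4 ← U_2 → U_6 ← U_5
  U_2 is a fork and U_2 is not conditioned on; U_6 is a collider and U_6 is conditioned on, which opens it — no node blocks this path, so it is active.
Path 2: U_4 ← U_2 → U_6 ← U_1 → U_5
  U_1 is a fork here and U_1 is conditioned on, so the path is blocked at U_1.
Path 3: U_4 ← U_1 → U_5
  U_1 is a fork here and U_1 is conditioned on, so the path is blocked at U_1.
Path 4: U_4 ← U_1 → U_6 ← U_5
  U_1 is a fork here and U_1 is conditioned on, so the path is blocked at U_1.
Because an active path exists, U_4 and U_5 are not d-separated.

No — U_4 and U_5 are not d-separated given {U_1, U_3, U_6, U_7}.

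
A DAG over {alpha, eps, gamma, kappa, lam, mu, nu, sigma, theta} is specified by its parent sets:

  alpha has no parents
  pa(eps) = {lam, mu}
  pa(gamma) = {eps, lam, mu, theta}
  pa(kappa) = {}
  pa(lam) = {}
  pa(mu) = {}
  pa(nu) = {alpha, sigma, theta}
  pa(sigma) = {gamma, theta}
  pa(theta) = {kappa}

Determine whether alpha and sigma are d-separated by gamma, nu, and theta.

No — alpha and sigma are not d-separated given {gamma, nu, theta}.

Enumerating the 3 paths from alpha to sigma and testing each for blocking by {gamma, nu, theta}:
  1. alpha → nu ← theta → gamma → sigma — nu:collider[open]; theta:fork[blocks]; gamma:chain[blocks] ⇒ blocked
  2. alpha → nu ← theta → sigma — nu:collider[open]; theta:fork[blocks] ⇒ blocked
  3. alpha → nu ← sigma — nu:collider[open] ⇒ active
Since the path alpha → nu ← sigma is active, alpha and sigma are not d-separated given {gamma, nu, theta}.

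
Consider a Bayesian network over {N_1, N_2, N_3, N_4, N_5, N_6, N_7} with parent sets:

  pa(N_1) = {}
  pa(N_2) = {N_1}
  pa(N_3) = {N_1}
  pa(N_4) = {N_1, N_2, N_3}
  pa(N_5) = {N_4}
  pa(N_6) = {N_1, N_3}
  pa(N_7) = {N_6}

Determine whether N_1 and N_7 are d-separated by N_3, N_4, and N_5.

4 paths connect N_1 and N_7; each must be blocked for d-separation to hold:
  1. N_1 → N_3 → N_6 → N_7 — N_3:chain[blocks]; N_6:chain[open] ⇒ blocked
  2. N_1 → N_6 → N_7 — N_6:chain[open] ⇒ active
  3. N_1 → N_2 → N_4 ← N_3 → N_6 → N_7 — N_2:chain[open]; N_4:collider[open]; N_3:fork[blocks]; N_6:chain[open] ⇒ blocked
  4. N_1 → N_4 ← N_3 → N_6 → N_7 — N_4:collider[open]; N_3:fork[blocks]; N_6:chain[open] ⇒ blocked
Because an active path exists, N_1 and N_7 are not d-separated.

No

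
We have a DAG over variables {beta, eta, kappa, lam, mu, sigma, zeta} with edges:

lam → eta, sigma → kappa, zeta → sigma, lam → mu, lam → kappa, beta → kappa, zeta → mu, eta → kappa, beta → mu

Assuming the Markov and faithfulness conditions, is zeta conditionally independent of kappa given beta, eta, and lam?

4 paths connect zeta and kappa; each must be blocked for d-separation to hold:
  1. zeta → mu ← beta → kappa — mu:collider[blocks]; beta:fork[blocks] ⇒ blocked
  2. zeta → mu ← lam → kappa — mu:collider[blocks]; lam:fork[blocks] ⇒ blocked
  3. zeta → mu ← lam → eta → kappa — mu:collider[blocks]; lam:fork[blocks]; eta:chain[blocks] ⇒ blocked
  4. zeta → sigma → kappa — sigma:chain[open] ⇒ active
Because an active path exists, zeta and kappa are not d-separated.

No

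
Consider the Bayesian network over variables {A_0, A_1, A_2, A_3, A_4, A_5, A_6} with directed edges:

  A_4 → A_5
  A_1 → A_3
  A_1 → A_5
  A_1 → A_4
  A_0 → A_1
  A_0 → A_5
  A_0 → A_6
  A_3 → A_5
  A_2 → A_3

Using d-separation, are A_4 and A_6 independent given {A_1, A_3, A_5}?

No

There are 6 undirected paths between A_4 and A_6; checking each against the conditioning set {A_1, A_3, A_5}:
  1. A_4 ← A_1 → A_3 → A_5 ← A_0 → A_6 — A_1:fork[blocks]; A_3:chain[blocks]; A_5:collider[open]; A_0:fork[open] ⇒ blocked
  2. A_4 ← A_1 ← A_0 → A_6 — A_1:chain[blocks]; A_0:fork[open] ⇒ blocked
  3. A_4 ← A_1 → A_5 ← A_0 → A_6 — A_1:fork[blocks]; A_5:collider[open]; A_0:fork[open] ⇒ blocked
  4. A_4 → A_5 ← A_3 ← A_1 ← A_0 → A_6 — A_5:collider[open]; A_3:chain[blocks]; A_1:chain[blocks]; A_0:fork[open] ⇒ blocked
  5. A_4 → A_5 ← A_1 ← A_0 → A_6 — A_5:collider[open]; A_1:chain[blocks]; A_0:fork[open] ⇒ blocked
  6. A_4 → A_5 ← A_0 → A_6 — A_5:collider[open]; A_0:fork[open] ⇒ active
At least one path is unblocked, so d-separation fails.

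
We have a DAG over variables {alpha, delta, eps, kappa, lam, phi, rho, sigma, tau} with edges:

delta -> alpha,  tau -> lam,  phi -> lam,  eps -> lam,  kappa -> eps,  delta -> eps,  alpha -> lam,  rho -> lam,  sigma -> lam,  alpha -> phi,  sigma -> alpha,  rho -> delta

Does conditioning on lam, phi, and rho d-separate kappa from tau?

No — kappa and tau are not d-separated given {lam, phi, rho}.

We examine all 5 paths between kappa and tau:
  1. kappa → eps ← delta → alpha → phi → lam ← tau — eps:collider[open]; delta:fork[open]; alpha:chain[open]; phi:chain[blocks]; lam:collider[open] ⇒ blocked
  2. kappa → eps ← delta → alpha → lam ← tau — eps:collider[open]; delta:fork[open]; alpha:chain[open]; lam:collider[open] ⇒ active
  3. kappa → eps ← delta → alpha ← sigma → lam ← tau — eps:collider[open]; delta:fork[open]; alpha:collider[open]; sigma:fork[open]; lam:collider[open] ⇒ active
  4. kappa → eps ← delta ← rho → lam ← tau — eps:collider[open]; delta:chain[open]; rho:fork[blocks]; lam:collider[open] ⇒ blocked
  5. kappa → eps → lam ← tau — eps:chain[open]; lam:collider[open] ⇒ active
Because an active path exists, kappa and tau are not d-separated.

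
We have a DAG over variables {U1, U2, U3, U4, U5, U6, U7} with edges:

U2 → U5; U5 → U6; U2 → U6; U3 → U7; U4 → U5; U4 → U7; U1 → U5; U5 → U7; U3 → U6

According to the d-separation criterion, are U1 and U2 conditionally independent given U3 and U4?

Enumerating the 4 paths from U1 to U2 and testing each for blocking by {U3, U4}:
Path 1: U1 → U5 → U6 ← U2
  U6 is a collider here and neither U6 nor any of its descendants is conditioned on, so the collider stays closed — the path is blocked at U6.
Path 2: U1 → U5 ← U4 → U7 ← U3 → U6 ← U2
  U5 is a collider here and neither U5 nor any of its descendants is conditioned on, so the collider stays closed — the path is blocked at U5.
Path 3: U1 → U5 ← U2
  U5 is a collider here and neither U5 nor any of its descendants is conditioned on, so the collider stays closed — the path is blocked at U5.
Path 4: U1 → U5 → U7 ← U3 → U6 ← U2
  U7 is a collider here and neither U7 nor any of its descendants is conditioned on, so the collider stays closed — the path is blocked at U7.
All paths are blocked; U1 ⊥ U2 | {U3, U4} holds.

Yes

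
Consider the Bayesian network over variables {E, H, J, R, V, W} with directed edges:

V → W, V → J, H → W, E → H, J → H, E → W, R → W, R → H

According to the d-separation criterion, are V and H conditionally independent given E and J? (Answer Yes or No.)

Yes

We examine all 4 paths between V and H:
Path 1: V → W ← E → H
  W is a collider here and neither W nor any of its descendants is conditioned on, so the collider stays closed — the path is blocked at W.
Path 2: V → W ← R → H
  W is a collider here and neither W nor any of its descendants is conditioned on, so the collider stays closed — the path is blocked at W.
Path 3: V → W ← H
  W is a collider here and neither W nor any of its descendants is conditioned on, so the collider stays closed — the path is blocked at W.
Path 4: V → J → H
  J is a chain here and J is conditioned on, so the path is blocked at J.
Every path is blocked, so V and H are d-separated given {E, J}.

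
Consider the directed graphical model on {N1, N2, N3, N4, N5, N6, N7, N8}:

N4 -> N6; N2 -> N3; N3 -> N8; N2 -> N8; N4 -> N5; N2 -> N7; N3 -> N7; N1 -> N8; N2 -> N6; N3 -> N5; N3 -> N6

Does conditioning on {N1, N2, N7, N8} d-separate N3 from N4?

Yes

5 paths connect N3 and N4; each must be blocked for d-separation to hold:
Path 1: N3 → N8 ← N2 → N6 ← N4
  N2 is a fork here and N2 is conditioned on, so the path is blocked at N2.
Path 2: N3 → N5 ← N4
  N5 is a collider here and neither N5 nor any of its descendants is conditioned on, so the collider stays closed — the path is blocked at N5.
Path 3: N3 → N7 ← N2 → N6 ← N4
  N2 is a fork here and N2 is conditioned on, so the path is blocked at N2.
Path 4: N3 → N6 ← N4
  N6 is a collider here and neither N6 nor any of its descendants is conditioned on, so the collider stays closed — the path is blocked at N6.
Path 5: N3 ← N2 → N6 ← N4
  N2 is a fork here and N2 is conditioned on, so the path is blocked at N2.
Since every path is blocked, d-separation holds.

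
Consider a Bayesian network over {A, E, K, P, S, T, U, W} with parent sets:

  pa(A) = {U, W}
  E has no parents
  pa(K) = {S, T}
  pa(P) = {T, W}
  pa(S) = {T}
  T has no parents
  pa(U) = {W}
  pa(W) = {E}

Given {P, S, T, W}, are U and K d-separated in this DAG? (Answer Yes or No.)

Enumerating the 4 paths from U to K and testing each for blocking by {P, S, T, W}:
  1. U → A ← W → P ← T → K — A:collider[blocks]; W:fork[blocks]; P:collider[open]; T:fork[blocks] ⇒ blocked
  2. U → A ← W → P ← T → S → K — A:collider[blocks]; W:fork[blocks]; P:collider[open]; T:fork[blocks]; S:chain[blocks] ⇒ blocked
  3. U ← W → P ← T → K — W:fork[blocks]; P:collider[open]; T:fork[blocks] ⇒ blocked
  4. U ← W → P ← T → S → K — W:fork[blocks]; P:collider[open]; T:fork[blocks]; S:chain[blocks] ⇒ blocked
Since every path is blocked, d-separation holds.

Yes — U and K are d-separated given {P, S, T, W}.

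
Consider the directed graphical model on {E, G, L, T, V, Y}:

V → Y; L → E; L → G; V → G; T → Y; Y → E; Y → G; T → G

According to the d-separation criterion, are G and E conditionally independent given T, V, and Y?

No — G and E are not d-separated given {T, V, Y}.

There are 4 undirected paths between G and E; checking each against the conditioning set {T, V, Y}:
  1. G ← L → E — L:fork[open] ⇒ active
  2. G ← T → Y → E — T:fork[blocks]; Y:chain[blocks] ⇒ blocked
  3. G ← V → Y → E — V:fork[blocks]; Y:chain[blocks] ⇒ blocked
  4. G ← Y → E — Y:fork[blocks] ⇒ blocked
Because an active path exists, G and E are not d-separated.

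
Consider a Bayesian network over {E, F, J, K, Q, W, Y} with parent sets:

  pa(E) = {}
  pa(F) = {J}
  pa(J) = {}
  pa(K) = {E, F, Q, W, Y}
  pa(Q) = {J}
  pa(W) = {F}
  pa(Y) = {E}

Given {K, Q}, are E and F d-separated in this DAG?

No

Enumerating the 6 paths from E to F and testing each for blocking by {K, Q}:
  1. E → Y → K ← F — Y:chain[open]; K:collider[open] ⇒ active
  2. E → Y → K ← Q ← J → F — Y:chain[open]; K:collider[open]; Q:chain[blocks]; J:fork[open] ⇒ blocked
  3. E → Y → K ← W ← F — Y:chain[open]; K:collider[open]; W:chain[open] ⇒ active
  4. E → K ← F — K:collider[open] ⇒ active
  5. E → K ← Q ← J → F — K:collider[open]; Q:chain[blocks]; J:fork[open] ⇒ blocked
  6. E → K ← W ← F — K:collider[open]; W:chain[open] ⇒ active
Since the path E → Y → K ← F is active, E and F are not d-separated given {K, Q}.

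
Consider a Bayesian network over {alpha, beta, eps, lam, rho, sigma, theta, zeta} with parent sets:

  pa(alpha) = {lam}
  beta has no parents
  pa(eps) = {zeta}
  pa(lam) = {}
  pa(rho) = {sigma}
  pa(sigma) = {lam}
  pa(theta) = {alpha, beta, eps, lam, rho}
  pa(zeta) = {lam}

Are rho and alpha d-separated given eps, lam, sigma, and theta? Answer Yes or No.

No — rho and alpha are not d-separated given {eps, lam, sigma, theta}.

Enumerating the 6 paths from rho to alpha and testing each for blocking by {eps, lam, sigma, theta}:
  1. rho → theta ← alpha — theta:collider[open] ⇒ active
  2. rho → theta ← lam → alpha — theta:collider[open]; lam:fork[blocks] ⇒ blocked
  3. rho → theta ← eps ← zeta ← lam → alpha — theta:collider[open]; eps:chain[blocks]; zeta:chain[open]; lam:fork[blocks] ⇒ blocked
  4. rho ← sigma ← lam → zeta → eps → theta ← alpha — sigma:chain[blocks]; lam:fork[blocks]; zeta:chain[open]; eps:chain[blocks]; theta:collider[open] ⇒ blocked
  5. rho ← sigma ← lam → theta ← alpha — sigma:chain[blocks]; lam:fork[blocks]; theta:collider[open] ⇒ blocked
  6. rho ← sigma ← lam → alpha — sigma:chain[blocks]; lam:fork[blocks] ⇒ blocked
Because an active path exists, rho and alpha are not d-separated.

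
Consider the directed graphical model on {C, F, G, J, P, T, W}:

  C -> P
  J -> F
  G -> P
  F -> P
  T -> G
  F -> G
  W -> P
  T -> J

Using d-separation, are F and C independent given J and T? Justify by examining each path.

Yes — F and C are d-separated given {J, T}.

3 paths connect F and C; each must be blocked for d-separation to hold:
Path 1: F → P ← C
  P is a collider here and neither P nor any of its descendants is conditioned on, so the collider stays closed — the path is blocked at P.
Path 2: F ← J ← T → G → P ← C
  J is a chain here and J is conditioned on, so the path is blocked at J.
Path 3: F → G → P ← C
  P is a collider here and neither P nor any of its descendants is conditioned on, so the collider stays closed — the path is blocked at P.
Since every path is blocked, d-separation holds.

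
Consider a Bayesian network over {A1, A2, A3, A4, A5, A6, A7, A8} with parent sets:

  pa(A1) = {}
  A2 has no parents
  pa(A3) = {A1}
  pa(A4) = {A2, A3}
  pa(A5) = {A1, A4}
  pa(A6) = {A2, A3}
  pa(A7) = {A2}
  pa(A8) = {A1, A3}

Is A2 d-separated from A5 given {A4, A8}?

No — A2 and A5 are not d-separated given {A4, A8}.

6 paths connect A2 and A5; each must be blocked for d-separation to hold:
  1. A2 → A4 → A5 — A4:chain[blocks] ⇒ blocked
  2. A2 → A4 ← A3 ← A1 → A5 — A4:collider[open]; A3:chain[open]; A1:fork[open] ⇒ active
  3. A2 → A4 ← A3 → A8 ← A1 → A5 — A4:collider[open]; A3:fork[open]; A8:collider[open]; A1:fork[open] ⇒ active
  4. A2 → A6 ← A3 ← A1 → A5 — A6:collider[blocks]; A3:chain[open]; A1:fork[open] ⇒ blocked
  5. A2 → A6 ← A3 → A4 → A5 — A6:collider[blocks]; A3:fork[open]; A4:chain[blocks] ⇒ blocked
  6. A2 → A6 ← A3 → A8 ← A1 → A5 — A6:collider[blocks]; A3:fork[open]; A8:collider[open]; A1:fork[open] ⇒ blocked
Because an active path exists, A2 and A5 are not d-separated.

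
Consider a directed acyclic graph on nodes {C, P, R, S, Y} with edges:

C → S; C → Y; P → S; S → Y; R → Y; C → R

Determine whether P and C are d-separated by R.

Yes

There are 3 undirected paths between P and C; checking each against the conditioning set {R}:
Path 1: P → S → Y ← R ← C
  Y is a collider here and neither Y nor any of its descendants is conditioned on, so the collider stays closed — the path is blocked at Y.
Path 2: P → S → Y ← C
  Y is a collider here and neither Y nor any of its descendants is conditioned on, so the collider stays closed — the path is blocked at Y.
Path 3: P → S ← C
  S is a collider here and neither S nor any of its descendants is conditioned on, so the collider stays closed — the path is blocked at S.
Every path is blocked, so P and C are d-separated given {R}.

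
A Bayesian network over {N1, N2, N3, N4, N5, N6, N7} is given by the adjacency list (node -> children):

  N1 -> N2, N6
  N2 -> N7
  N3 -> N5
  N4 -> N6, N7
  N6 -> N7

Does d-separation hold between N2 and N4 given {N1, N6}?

There are 4 undirected paths between N2 and N4; checking each against the conditioning set {N1, N6}:
Path 1: N2 → N7 ← N4
  N7 is a collider here and neither N7 nor any of its descendants is conditioned on, so the collider stays closed — the path is blocked at N7.
Path 2: N2 → N7 ← N6 ← N4
  N7 is a collider here and neither N7 nor any of its descendants is conditioned on, so the collider stays closed — the path is blocked at N7.
Path 3: N2 ← N1 → N6 → N7 ← N4
  N1 is a fork here and N1 is conditioned on, so the path is blocked at N1.
Path 4: N2 ← N1 → N6 ← N4
  N1 is a fork here and N1 is conditioned on, so the path is blocked at N1.
Since every path is blocked, d-separation holds.

Yes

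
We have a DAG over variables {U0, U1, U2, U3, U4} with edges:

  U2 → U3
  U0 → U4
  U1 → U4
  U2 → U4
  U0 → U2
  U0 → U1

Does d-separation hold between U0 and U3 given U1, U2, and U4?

Yes

We examine all 3 paths between U0 and U3:
  1. U0 → U2 → U3 — U2:chain[blocks] ⇒ blocked
  2. U0 → U1 → U4 ← U2 → U3 — U1:chain[blocks]; U4:collider[open]; U2:fork[blocks] ⇒ blocked
  3. U0 → U4 ← U2 → U3 — U4:collider[open]; U2:fork[blocks] ⇒ blocked
Every path is blocked, so U0 and U3 are d-separated given {U1, U2, U4}.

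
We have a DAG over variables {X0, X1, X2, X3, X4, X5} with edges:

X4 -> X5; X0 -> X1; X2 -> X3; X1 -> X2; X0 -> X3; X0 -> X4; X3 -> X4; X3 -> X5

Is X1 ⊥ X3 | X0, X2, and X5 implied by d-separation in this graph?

Yes

4 paths connect X1 and X3; each must be blocked for d-separation to hold:
Path 1: X1 → X2 → X3
  X2 is a chain here and X2 is conditioned on, so the path is blocked at X2.
Path 2: X1 ← X0 → X3
  X0 is a fork here and X0 is conditioned on, so the path is blocked at X0.
Path 3: X1 ← X0 → X4 → X5 ← X3
  X0 is a fork here and X0 is conditioned on, so the path is blocked at X0.
Path 4: X1 ← X0 → X4 ← X3
  X0 is a fork here and X0 is conditioned on, so the path is blocked at X0.
All paths are blocked; X1 ⊥ X3 | {X0, X2, X5} holds.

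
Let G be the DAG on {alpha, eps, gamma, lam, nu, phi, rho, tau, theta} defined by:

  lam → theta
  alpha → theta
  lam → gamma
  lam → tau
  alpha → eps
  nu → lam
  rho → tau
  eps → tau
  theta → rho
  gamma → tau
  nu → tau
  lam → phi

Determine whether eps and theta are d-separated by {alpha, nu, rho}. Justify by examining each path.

Yes

We examine all 5 paths between eps and theta:
Path 1: eps ← alpha → theta
  alpha is a fork here and alpha is conditioned on, so the path is blocked at alpha.
Path 2: eps → tau ← lam → theta
  tau is a collider here and neither tau nor any of its descendants is conditioned on, so the collider stays closed — the path is blocked at tau.
Path 3: eps → tau ← nu → lam → theta
  tau is a collider here and neither tau nor any of its descendants is conditioned on, so the collider stays closed — the path is blocked at tau.
Path 4: eps → tau ← gamma ← lam → theta
  tau is a collider here and neither tau nor any of its descendants is conditioned on, so the collider stays closed — the path is blocked at tau.
Path 5: eps → tau ← rho ← theta
  tau is a collider here and neither tau nor any of its descendants is conditioned on, so the collider stays closed — the path is blocked at tau.
Every path is blocked, so eps and theta are d-separated given {alpha, nu, rho}.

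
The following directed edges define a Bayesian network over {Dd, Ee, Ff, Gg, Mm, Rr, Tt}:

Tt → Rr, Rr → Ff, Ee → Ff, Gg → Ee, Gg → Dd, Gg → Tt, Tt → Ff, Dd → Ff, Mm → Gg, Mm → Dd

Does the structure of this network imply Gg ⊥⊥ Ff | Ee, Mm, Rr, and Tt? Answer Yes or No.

There are 5 undirected paths between Gg and Ff; checking each against the conditioning set {Ee, Mm, Rr, Tt}:
Path 1: Gg → Dd → Ff
  Dd is a chain and Dd is not conditioned on — no node blocks this path, so it is active.
Path 2: Gg ← Mm → Dd → Ff
  Mm is a fork here and Mm is conditioned on, so the path is blocked at Mm.
Path 3: Gg → Tt → Ff
  Tt is a chain here and Tt is conditioned on, so the path is blocked at Tt.
Path 4: Gg → Tt → Rr → Ff
  Tt is a chain here and Tt is conditioned on, so the path is blocked at Tt.
Path 5: Gg → Ee → Ff
  Ee is a chain here and Ee is conditioned on, so the path is blocked at Ee.
Since the path Gg → Dd → Ff is active, Gg and Ff are not d-separated given {Ee, Mm, Rr, Tt}.

No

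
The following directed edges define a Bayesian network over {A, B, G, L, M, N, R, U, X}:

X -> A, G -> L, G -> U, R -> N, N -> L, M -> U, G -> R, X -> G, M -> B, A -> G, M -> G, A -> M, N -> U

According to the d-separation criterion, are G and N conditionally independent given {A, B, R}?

Yes — G and N are d-separated given {A, B, R}.

We examine all 6 paths between G and N:
Path 1: G → R → N
  R is a chain here and R is conditioned on, so the path is blocked at R.
Path 2: G ← X → A → M → U ← N
  A is a chain here and A is conditioned on, so the path is blocked at A.
Path 3: G ← M → U ← N
  U is a collider here and neither U nor any of its descendants is conditioned on, so the collider stays closed — the path is blocked at U.
Path 4: G → U ← N
  U is a collider here and neither U nor any of its descendants is conditioned on, so the collider stays closed — the path is blocked at U.
Path 5: G → L ← N
  L is a collider here and neither L nor any of its descendants is conditioned on, so the collider stays closed — the path is blocked at L.
Path 6: G ← A → M → U ← N
  A is a fork here and A is conditioned on, so the path is blocked at A.
Since every path is blocked, d-separation holds.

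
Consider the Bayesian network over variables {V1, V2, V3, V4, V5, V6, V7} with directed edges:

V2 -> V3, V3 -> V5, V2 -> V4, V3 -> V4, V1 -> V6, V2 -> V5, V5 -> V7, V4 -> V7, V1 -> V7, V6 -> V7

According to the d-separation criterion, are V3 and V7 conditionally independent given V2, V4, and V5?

Yes

Enumerating the 6 paths from V3 to V7 and testing each for blocking by {V2, V4, V5}:
Path 1: V3 → V4 → V7
  V4 is a chain here and V4 is conditioned on, so the path is blocked at V4.
Path 2: V3 → V4 ← V2 → V5 → V7
  V2 is a fork here and V2 is conditioned on, so the path is blocked at V2.
Path 3: V3 → V5 → V7
  V5 is a chain here and V5 is conditioned on, so the path is blocked at V5.
Path 4: V3 → V5 ← V2 → V4 → V7
  V2 is a fork here and V2 is conditioned on, so the path is blocked at V2.
Path 5: V3 ← V2 → V4 → V7
  V2 is a fork here and V2 is conditioned on, so the path is blocked at V2.
Path 6: V3 ← V2 → V5 → V7
  V2 is a fork here and V2 is conditioned on, so the path is blocked at V2.
All paths are blocked; V3 ⊥ V7 | {V2, V4, V5} holds.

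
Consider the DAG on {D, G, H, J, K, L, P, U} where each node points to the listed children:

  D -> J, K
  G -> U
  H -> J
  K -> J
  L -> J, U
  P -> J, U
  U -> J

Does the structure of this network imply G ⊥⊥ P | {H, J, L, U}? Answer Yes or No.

There are 3 undirected paths between G and P; checking each against the conditioning set {H, J, L, U}:
  1. G → U ← P — U:collider[open] ⇒ active
  2. G → U ← L → J ← P — U:collider[open]; L:fork[blocks]; J:collider[open] ⇒ blocked
  3. G → U → J ← P — U:chain[blocks]; J:collider[open] ⇒ blocked
Because an active path exists, G and P are not d-separated.

No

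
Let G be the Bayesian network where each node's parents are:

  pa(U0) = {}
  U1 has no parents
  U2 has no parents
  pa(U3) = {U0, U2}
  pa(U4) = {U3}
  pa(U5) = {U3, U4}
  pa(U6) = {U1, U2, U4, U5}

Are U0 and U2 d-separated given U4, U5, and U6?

5 paths connect U0 and U2; each must be blocked for d-separation to hold:
Path 1: U0 → U3 ← U2
  U3 is a collider and its descendant U5 is conditioned on, which opens it — no node blocks this path, so it is active.
Path 2: U0 → U3 → U5 ← U4 → U6 ← U2
  U4 is a fork here and U4 is conditioned on, so the path is blocked at U4.
Path 3: U0 → U3 → U5 → U6 ← U2
  U5 is a chain here and U5 is conditioned on, so the path is blocked at U5.
Path 4: U0 → U3 → U4 → U5 → U6 ← U2
  U4 is a chain here and U4 is conditioned on, so the path is blocked at U4.
Path 5: U0 → U3 → U4 → U6 ← U2
  U4 is a chain here and U4 is conditioned on, so the path is blocked at U4.
Since the path U0 → U3 ← U2 is active, U0 and U2 are not d-separated given {U4, U5, U6}.

No — U0 and U2 are not d-separated given {U4, U5, U6}.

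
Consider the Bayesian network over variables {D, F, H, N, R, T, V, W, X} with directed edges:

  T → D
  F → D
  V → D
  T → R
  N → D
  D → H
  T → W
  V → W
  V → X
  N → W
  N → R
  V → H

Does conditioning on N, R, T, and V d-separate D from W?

Yes

Enumerating the 6 paths from D to W and testing each for blocking by {N, R, T, V}:
Path 1: D ← V → W
  V is a fork here and V is conditioned on, so the path is blocked at V.
Path 2: D → H ← V → W
  H is a collider here and neither H nor any of its descendants is conditioned on, so the collider stays closed — the path is blocked at H.
Path 3: D ← T → R ← N → W
  T is a fork here and T is conditioned on, so the path is blocked at T.
Path 4: D ← T → W
  T is a fork here and T is conditioned on, so the path is blocked at T.
Path 5: D ← N → R ← T → W
  N is a fork here and N is conditioned on, so the path is blocked at N.
Path 6: D ← N → W
  N is a fork here and N is conditioned on, so the path is blocked at N.
All paths are blocked; D ⊥ W | {N, R, T, V} holds.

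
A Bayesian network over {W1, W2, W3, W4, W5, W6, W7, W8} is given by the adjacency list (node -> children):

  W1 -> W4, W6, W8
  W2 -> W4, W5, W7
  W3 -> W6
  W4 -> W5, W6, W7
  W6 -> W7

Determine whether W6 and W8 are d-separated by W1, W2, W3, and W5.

Yes — W6 and W8 are d-separated given {W1, W2, W3, W5}.

5 paths connect W6 and W8; each must be blocked for d-separation to hold:
Path 1: W6 → W7 ← W2 → W5 ← W4 ← W1 → W8
  W7 is a collider here and neither W7 nor any of its descendants is conditioned on, so the collider stays closed — the path is blocked at W7.
Path 2: W6 → W7 ← W2 → W4 ← W1 → W8
  W7 is a collider here and neither W7 nor any of its descendants is conditioned on, so the collider stays closed — the path is blocked at W7.
Path 3: W6 → W7 ← W4 ← W1 → W8
  W7 is a collider here and neither W7 nor any of its descendants is conditioned on, so the collider stays closed — the path is blocked at W7.
Path 4: W6 ← W1 → W8
  W1 is a fork here and W1 is conditioned on, so the path is blocked at W1.
Path 5: W6 ← W4 ← W1 → W8
  W1 is a fork here and W1 is conditioned on, so the path is blocked at W1.
Every path is blocked, so W6 and W8 are d-separated given {W1, W2, W3, W5}.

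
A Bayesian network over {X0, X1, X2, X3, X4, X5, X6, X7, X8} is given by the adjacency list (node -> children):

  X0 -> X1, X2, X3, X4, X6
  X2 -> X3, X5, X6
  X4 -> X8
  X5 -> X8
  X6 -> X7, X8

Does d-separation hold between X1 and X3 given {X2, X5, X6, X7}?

No

We examine all 6 paths between X1 and X3:
Path 1: X1 ← X0 → X2 → X3
  X2 is a chain here and X2 is conditioned on, so the path is blocked at X2.
Path 2: X1 ← X0 → X6 ← X2 → X3
  X2 is a fork here and X2 is conditioned on, so the path is blocked at X2.
Path 3: X1 ← X0 → X6 → X8 ← X5 ← X2 → X3
  X6 is a chain here and X6 is conditioned on, so the path is blocked at X6.
Path 4: X1 ← X0 → X4 → X8 ← X6 ← X2 → X3
  X8 is a collider here and neither X8 nor any of its descendants is conditioned on, so the collider stays closed — the path is blocked at X8.
Path 5: X1 ← X0 → X4 → X8 ← X5 ← X2 → X3
  X8 is a collider here and neither X8 nor any of its descendants is conditioned on, so the collider stays closed — the path is blocked at X8.
Path 6: X1 ← X0 → X3
  X0 is a fork and X0 is not conditioned on — no node blocks this path, so it is active.
At least one path is unblocked, so d-separation fails.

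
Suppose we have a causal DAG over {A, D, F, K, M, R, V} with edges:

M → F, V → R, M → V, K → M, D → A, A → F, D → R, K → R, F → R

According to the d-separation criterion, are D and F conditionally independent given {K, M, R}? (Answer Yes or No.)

No

4 paths connect D and F; each must be blocked for d-separation to hold:
Path 1: D → A → F
  A is a chain and A is not conditioned on — no node blocks this path, so it is active.
Path 2: D → R ← K → M → F
  K is a fork here and K is conditioned on, so the path is blocked at K.
Path 3: D → R ← F
  R is a collider and R is conditioned on, which opens it — no node blocks this path, so it is active.
Path 4: D → R ← V ← M → F
  M is a fork here and M is conditioned on, so the path is blocked at M.
Because an active path exists, D and F are not d-separated.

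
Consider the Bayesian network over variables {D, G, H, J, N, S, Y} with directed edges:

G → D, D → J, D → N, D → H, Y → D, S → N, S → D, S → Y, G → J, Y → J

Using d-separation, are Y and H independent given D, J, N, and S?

There are 5 undirected paths between Y and H; checking each against the conditioning set {D, J, N, S}:
Path 1: Y ← S → D → H
  S is a fork here and S is conditioned on, so the path is blocked at S.
Path 2: Y ← S → N ← D → H
  S is a fork here and S is conditioned on, so the path is blocked at S.
Path 3: Y → D → H
  D is a chain here and D is conditioned on, so the path is blocked at D.
Path 4: Y → J ← D → H
  D is a fork here and D is conditioned on, so the path is blocked at D.
Path 5: Y → J ← G → D → H
  D is a chain here and D is conditioned on, so the path is blocked at D.
Since every path is blocked, d-separation holds.

Yes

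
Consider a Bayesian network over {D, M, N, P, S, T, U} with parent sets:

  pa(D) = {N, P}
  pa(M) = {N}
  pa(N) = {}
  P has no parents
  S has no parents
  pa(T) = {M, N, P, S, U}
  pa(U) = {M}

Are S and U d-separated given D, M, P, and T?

We examine all 4 paths between S and U:
Path 1: S → T ← N → M → U
  M is a chain here and M is conditioned on, so the path is blocked at M.
Path 2: S → T ← P → D ← N → M → U
  P is a fork here and P is conditioned on, so the path is blocked at P.
Path 3: S → T ← M → U
  M is a fork here and M is conditioned on, so the path is blocked at M.
Path 4: S → T ← U
  T is a collider and T is conditioned on, which opens it — no node blocks this path, so it is active.
Since the path S → T ← U is active, S and U are not d-separated given {D, M, P, T}.

No — S and U are not d-separated given {D, M, P, T}.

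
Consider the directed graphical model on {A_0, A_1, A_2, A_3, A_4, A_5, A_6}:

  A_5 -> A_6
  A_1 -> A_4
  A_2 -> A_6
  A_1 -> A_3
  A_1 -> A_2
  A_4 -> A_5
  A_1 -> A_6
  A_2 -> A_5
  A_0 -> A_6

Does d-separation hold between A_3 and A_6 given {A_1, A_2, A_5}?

Yes

There are 5 undirected paths between A_3 and A_6; checking each against the conditioning set {A_1, A_2, A_5}:
  1. A_3 ← A_1 → A_4 → A_5 ← A_2 → A_6 — A_1:fork[blocks]; A_4:chain[open]; A_5:collider[open]; A_2:fork[blocks] ⇒ blocked
  2. A_3 ← A_1 → A_4 → A_5 → A_6 — A_1:fork[blocks]; A_4:chain[open]; A_5:chain[blocks] ⇒ blocked
  3. A_3 ← A_1 → A_2 → A_5 → A_6 — A_1:fork[blocks]; A_2:chain[blocks]; A_5:chain[blocks] ⇒ blocked
  4. A_3 ← A_1 → A_2 → A_6 — A_1:fork[blocks]; A_2:chain[blocks] ⇒ blocked
  5. A_3 ← A_1 → A_6 — A_1:fork[blocks] ⇒ blocked
Every path is blocked, so A_3 and A_6 are d-separated given {A_1, A_2, A_5}.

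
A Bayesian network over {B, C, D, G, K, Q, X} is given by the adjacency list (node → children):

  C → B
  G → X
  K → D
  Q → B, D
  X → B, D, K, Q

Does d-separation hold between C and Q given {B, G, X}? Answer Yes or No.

No

We examine all 4 paths between C and Q:
Path 1: C → B ← X → Q
  X is a fork here and X is conditioned on, so the path is blocked at X.
Path 2: C → B ← X → D ← Q
  X is a fork here and X is conditioned on, so the path is blocked at X.
Path 3: C → B ← X → K → D ← Q
  X is a fork here and X is conditioned on, so the path is blocked at X.
Path 4: C → B ← Q
  B is a collider and B is conditioned on, which opens it — no node blocks this path, so it is active.
Since the path C → B ← Q is active, C and Q are not d-separated given {B, G, X}.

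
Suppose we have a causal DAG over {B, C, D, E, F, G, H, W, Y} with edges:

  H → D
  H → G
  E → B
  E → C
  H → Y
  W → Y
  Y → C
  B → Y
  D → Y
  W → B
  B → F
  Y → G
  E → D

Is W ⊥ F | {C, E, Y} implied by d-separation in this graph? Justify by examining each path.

No

Enumerating the 6 paths from W to F and testing each for blocking by {C, E, Y}:
Path 1: W → Y ← D ← E → B → F
  E is a fork here and E is conditioned on, so the path is blocked at E.
Path 2: W → Y → G ← H → D ← E → B → F
  Y is a chain here and Y is conditioned on, so the path is blocked at Y.
Path 3: W → Y ← H → D ← E → B → F
  E is a fork here and E is conditioned on, so the path is blocked at E.
Path 4: W → Y → C ← E → B → F
  Y is a chain here and Y is conditioned on, so the path is blocked at Y.
Path 5: W → Y ← B → F
  Y is a collider and Y is conditioned on, which opens it; B is a fork and B is not conditioned on — no node blocks this path, so it is active.
Path 6: W → B → F
  B is a chain and B is not conditioned on — no node blocks this path, so it is active.
Because an active path exists, W and F are not d-separated.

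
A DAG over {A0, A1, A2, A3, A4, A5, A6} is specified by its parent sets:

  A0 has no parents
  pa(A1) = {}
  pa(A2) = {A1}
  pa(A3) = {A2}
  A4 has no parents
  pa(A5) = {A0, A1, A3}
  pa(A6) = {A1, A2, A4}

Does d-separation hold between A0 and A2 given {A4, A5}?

We examine all 3 paths between A0 and A2:
Path 1: A0 → A5 ← A1 → A2
  A5 is a collider and A5 is conditioned on, which opens it; A1 is a fork and A1 is not conditioned on — no node blocks this path, so it is active.
Path 2: A0 → A5 ← A1 → A6 ← A2
  A6 is a collider here and neither A6 nor any of its descendants is conditioned on, so the collider stays closed — the path is blocked at A6.
Path 3: A0 → A5 ← A3 ← A2
  A5 is a collider and A5 is conditioned on, which opens it; A3 is a chain and A3 is not conditioned on — no node blocks this path, so it is active.
Because an active path exists, A0 and A2 are not d-separated.

No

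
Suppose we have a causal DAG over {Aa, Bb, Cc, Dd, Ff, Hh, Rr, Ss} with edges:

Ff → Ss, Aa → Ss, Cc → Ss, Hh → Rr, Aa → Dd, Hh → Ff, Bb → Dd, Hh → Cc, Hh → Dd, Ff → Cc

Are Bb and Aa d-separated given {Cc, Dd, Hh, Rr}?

No

We examine all 5 paths between Bb and Aa:
Path 1: Bb → Dd ← Aa
  Dd is a collider and Dd is conditioned on, which opens it — no node blocks this path, so it is active.
Path 2: Bb → Dd ← Hh → Ff → Cc → Ss ← Aa
  Hh is a fork here and Hh is conditioned on, so the path is blocked at Hh.
Path 3: Bb → Dd ← Hh → Ff → Ss ← Aa
  Hh is a fork here and Hh is conditioned on, so the path is blocked at Hh.
Path 4: Bb → Dd ← Hh → Cc ← Ff → Ss ← Aa
  Hh is a fork here and Hh is conditioned on, so the path is blocked at Hh.
Path 5: Bb → Dd ← Hh → Cc → Ss ← Aa
  Hh is a fork here and Hh is conditioned on, so the path is blocked at Hh.
Since the path Bb → Dd ← Aa is active, Bb and Aa are not d-separated given {Cc, Dd, Hh, Rr}.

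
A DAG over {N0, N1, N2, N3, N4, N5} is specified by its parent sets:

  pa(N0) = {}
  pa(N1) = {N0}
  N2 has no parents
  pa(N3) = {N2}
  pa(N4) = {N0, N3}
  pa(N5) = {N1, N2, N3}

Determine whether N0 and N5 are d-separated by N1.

Yes

3 paths connect N0 and N5; each must be blocked for d-separation to hold:
  1. N0 → N4 ← N3 ← N2 → N5 — N4:collider[blocks]; N3:chain[open]; N2:fork[open] ⇒ blocked
  2. N0 → N4 ← N3 → N5 — N4:collider[blocks]; N3:fork[open] ⇒ blocked
  3. N0 → N1 → N5 — N1:chain[blocks] ⇒ blocked
All paths are blocked; N0 ⊥ N5 | {N1} holds.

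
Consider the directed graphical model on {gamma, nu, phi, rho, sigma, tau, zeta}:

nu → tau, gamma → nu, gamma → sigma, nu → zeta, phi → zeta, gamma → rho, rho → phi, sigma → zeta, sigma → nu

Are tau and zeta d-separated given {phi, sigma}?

5 paths connect tau and zeta; each must be blocked for d-separation to hold:
Path 1: tau ← nu → zeta
  nu is a fork and nu is not conditioned on — no node blocks this path, so it is active.
Path 2: tau ← nu ← gamma → rho → phi → zeta
  phi is a chain here and phi is conditioned on, so the path is blocked at phi.
Path 3: tau ← nu ← gamma → sigma → zeta
  sigma is a chain here and sigma is conditioned on, so the path is blocked at sigma.
Path 4: tau ← nu ← sigma → zeta
  sigma is a fork here and sigma is conditioned on, so the path is blocked at sigma.
Path 5: tau ← nu ← sigma ← gamma → rho → phi → zeta
  sigma is a chain here and sigma is conditioned on, so the path is blocked at sigma.
Because an active path exists, tau and zeta are not d-separated.

No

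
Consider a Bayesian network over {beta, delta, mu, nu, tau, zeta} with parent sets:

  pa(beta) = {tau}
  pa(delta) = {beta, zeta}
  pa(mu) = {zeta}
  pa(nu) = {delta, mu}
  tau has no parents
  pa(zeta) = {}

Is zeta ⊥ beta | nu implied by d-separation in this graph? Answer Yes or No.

There are 2 undirected paths between zeta and beta; checking each against the conditioning set {nu}:
Path 1: zeta → delta ← beta
  delta is a collider and its descendant nu is conditioned on, which opens it — no node blocks this path, so it is active.
Path 2: zeta → mu → nu ← delta ← beta
  mu is a chain and mu is not conditioned on; nu is a collider and nu is conditioned on, which opens it; delta is a chain and delta is not conditioned on — no node blocks this path, so it is active.
Because an active path exists, zeta and beta are not d-separated.

No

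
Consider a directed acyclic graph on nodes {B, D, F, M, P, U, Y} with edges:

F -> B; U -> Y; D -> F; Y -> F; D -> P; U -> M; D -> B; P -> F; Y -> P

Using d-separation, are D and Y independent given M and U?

6 paths connect D and Y; each must be blocked for d-separation to hold:
Path 1: D → P → F ← Y
  F is a collider here and neither F nor any of its descendants is conditioned on, so the collider stays closed — the path is blocked at F.
Path 2: D → P ← Y
  P is a collider here and neither P nor any of its descendants is conditioned on, so the collider stays closed — the path is blocked at P.
Path 3: D → B ← F ← P ← Y
  B is a collider here and neither B nor any of its descendants is conditioned on, so the collider stays closed — the path is blocked at B.
Path 4: D → B ← F ← Y
  B is a collider here and neither B nor any of its descendants is conditioned on, so the collider stays closed — the path is blocked at B.
Path 5: D → F ← P ← Y
  F is a collider here and neither F nor any of its descendants is conditioned on, so the collider stays closed — the path is blocked at F.
Path 6: D → F ← Y
  F is a collider here and neither F nor any of its descendants is conditioned on, so the collider stays closed — the path is blocked at F.
All paths are blocked; D ⊥ Y | {M, U} holds.

Yes — D and Y are d-separated given {M, U}.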